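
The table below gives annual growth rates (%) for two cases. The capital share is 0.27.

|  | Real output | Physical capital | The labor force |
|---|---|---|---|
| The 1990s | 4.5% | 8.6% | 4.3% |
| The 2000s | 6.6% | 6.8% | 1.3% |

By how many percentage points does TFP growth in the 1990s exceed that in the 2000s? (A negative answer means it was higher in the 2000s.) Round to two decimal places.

-4.78 percentage points

Labor's share = 1 − 0.27 = 0.73.
The 1990s: TFP = 4.5 − 2.322 − 3.139 = -0.961%.
The 2000s: TFP = 6.6 − 1.836 − 0.949 = 3.815%.
Difference = -0.961 − (3.815) = -4.776 pp.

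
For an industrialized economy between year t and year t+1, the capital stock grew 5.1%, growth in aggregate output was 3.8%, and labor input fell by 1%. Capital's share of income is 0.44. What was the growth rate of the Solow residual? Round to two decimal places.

Labor's share = 1 − 0.44 = 0.56.
The capital stock: 0.44 × 5.1 = 2.244 pp.
Labor input: 0.56 × (-1) = -0.56 pp.
TFP growth = 3.8 − 1.684 = 2.116%.

The Solow residual growth was 2.12%.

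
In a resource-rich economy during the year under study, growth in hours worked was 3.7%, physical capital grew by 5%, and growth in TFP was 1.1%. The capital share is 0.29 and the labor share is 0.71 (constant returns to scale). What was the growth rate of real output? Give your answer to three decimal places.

5.177%

Labor's share = 1 − 0.29 = 0.71.
Physical capital: 0.29 × 5 = 1.45 pp.
Hours worked: 0.71 × 3.7 = 2.627 pp.
Output growth = 1.1 + 4.077 = 5.177%.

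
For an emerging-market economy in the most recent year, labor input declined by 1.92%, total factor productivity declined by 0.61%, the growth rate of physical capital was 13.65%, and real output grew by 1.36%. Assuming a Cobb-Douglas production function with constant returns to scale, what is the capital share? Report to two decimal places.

gY = gA + α·gK + (1−α)·gL, so gY − gA − gL = α(gK − gL).
1.36 + 0.61 + 1.92 = α × (13.65 − (-1.92)).
3.89 = 15.57 α, so α = 0.2498.

The capital share is 0.25.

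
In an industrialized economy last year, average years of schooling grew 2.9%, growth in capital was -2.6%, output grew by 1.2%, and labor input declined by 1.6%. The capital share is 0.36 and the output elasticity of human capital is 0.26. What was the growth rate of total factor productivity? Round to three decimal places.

Total factor productivity growth was 1.990%.

Labor's share = 1 − 0.36 − 0.26 = 0.38.
Capital: 0.36 × (-2.6) = -0.936 pp.
Average years of schooling: 0.26 × 2.9 = 0.754 pp.
Labor input: 0.38 × (-1.6) = -0.608 pp.
TFP growth = 1.2 + 0.79 = 1.99%.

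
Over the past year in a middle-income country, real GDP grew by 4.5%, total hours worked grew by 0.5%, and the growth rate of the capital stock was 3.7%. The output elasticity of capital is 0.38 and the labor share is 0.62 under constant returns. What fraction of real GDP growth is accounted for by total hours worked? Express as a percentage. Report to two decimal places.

Labor's share = 1 − 0.38 = 0.62.
Total hours worked contributed 0.62 × 0.5 = 0.31 pp.
Share of growth = 0.31 / 4.5 × 100 = 6.8889%.

Total hours worked accounted for 6.89% of growth.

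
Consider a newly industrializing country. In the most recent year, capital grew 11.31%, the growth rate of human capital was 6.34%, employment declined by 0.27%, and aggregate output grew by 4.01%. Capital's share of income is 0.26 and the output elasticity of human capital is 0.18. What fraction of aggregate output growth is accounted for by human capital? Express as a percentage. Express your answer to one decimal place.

Human capital contributed 0.18 × 6.34 = 1.1412 pp.
Share of growth = 1.1412 / 4.01 × 100 = 28.459%.

Human capital accounted for 28.5% of growth.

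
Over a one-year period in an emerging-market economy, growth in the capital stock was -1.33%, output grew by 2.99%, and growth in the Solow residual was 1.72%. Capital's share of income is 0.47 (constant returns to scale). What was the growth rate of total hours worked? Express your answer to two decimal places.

3.58%

Labor's share = 1 − 0.47 = 0.53.
gY = gA + 0.47×(-1.33) + 0.53×g.
0.53×g = 2.99 − 1.72 + 0.6251 = 1.8951.
g = 1.8951 / 0.53 = 3.5757%.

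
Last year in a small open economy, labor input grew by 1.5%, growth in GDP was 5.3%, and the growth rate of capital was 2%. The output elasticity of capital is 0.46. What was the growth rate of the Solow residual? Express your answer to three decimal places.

The Solow residual grew 3.570%.

Labor's share = 1 − 0.46 = 0.54.
Capital: 0.46 × 2 = 0.92 pp.
Labor input: 0.54 × 1.5 = 0.81 pp.
TFP growth = 5.3 − 1.73 = 3.57%.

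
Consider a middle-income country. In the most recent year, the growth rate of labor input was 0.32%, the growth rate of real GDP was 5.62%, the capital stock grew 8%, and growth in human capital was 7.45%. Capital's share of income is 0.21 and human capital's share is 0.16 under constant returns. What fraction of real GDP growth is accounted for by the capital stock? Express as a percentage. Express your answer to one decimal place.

The capital stock contributed 0.21 × 8 = 1.68 pp.
Share of growth = 1.68 / 5.62 × 100 = 29.893%.

29.9%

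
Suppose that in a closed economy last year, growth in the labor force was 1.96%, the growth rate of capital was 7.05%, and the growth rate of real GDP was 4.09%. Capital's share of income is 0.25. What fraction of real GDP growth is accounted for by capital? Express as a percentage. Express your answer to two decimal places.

Capital contributed 0.25 × 7.05 = 1.7625 pp.
Share of growth = 1.7625 / 4.09 × 100 = 43.0929%.

Capital accounted for 43.09% of growth.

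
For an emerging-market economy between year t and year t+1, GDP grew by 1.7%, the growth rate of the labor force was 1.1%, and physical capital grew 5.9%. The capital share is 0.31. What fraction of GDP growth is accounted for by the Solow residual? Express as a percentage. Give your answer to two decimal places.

-52.24%

Labor's share = 1 − 0.31 = 0.69.
Physical capital: 0.31 × 5.9 = 1.829 pp.
The labor force: 0.69 × 1.1 = 0.759 pp.
TFP growth = 1.7 − 2.588 = -0.888%.
TFP share of growth = -0.888 / 1.7 × 100 = -52.2353%.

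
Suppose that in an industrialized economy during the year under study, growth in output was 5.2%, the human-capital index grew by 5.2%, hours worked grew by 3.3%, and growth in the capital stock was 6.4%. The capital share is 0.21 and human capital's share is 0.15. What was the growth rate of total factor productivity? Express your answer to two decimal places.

0.96%

Labor's share = 1 − 0.21 − 0.15 = 0.64.
The capital stock: 0.21 × 6.4 = 1.344 pp.
The human-capital index: 0.15 × 5.2 = 0.78 pp.
Hours worked: 0.64 × 3.3 = 2.112 pp.
TFP growth = 5.2 − 4.236 = 0.964%.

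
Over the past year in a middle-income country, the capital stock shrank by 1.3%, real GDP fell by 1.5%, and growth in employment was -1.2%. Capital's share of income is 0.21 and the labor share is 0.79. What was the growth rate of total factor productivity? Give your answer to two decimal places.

-0.28%

Labor's share = 1 − 0.21 = 0.79.
The capital stock: 0.21 × (-1.3) = -0.273 pp.
Employment: 0.79 × (-1.2) = -0.948 pp.
TFP growth = -1.5 + 1.221 = -0.279%.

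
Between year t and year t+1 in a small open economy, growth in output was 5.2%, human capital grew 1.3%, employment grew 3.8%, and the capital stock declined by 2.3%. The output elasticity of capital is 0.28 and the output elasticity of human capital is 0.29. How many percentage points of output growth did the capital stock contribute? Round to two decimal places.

-0.64 pp

Contribution = share × growth = 0.28 × (-2.3) = -0.644 pp.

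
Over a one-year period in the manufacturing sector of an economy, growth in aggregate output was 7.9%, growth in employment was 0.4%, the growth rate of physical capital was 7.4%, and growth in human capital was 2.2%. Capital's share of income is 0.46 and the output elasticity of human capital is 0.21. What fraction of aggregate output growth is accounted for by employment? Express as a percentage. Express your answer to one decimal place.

Labor's share = 1 − 0.46 − 0.21 = 0.33.
Employment contributed 0.33 × 0.4 = 0.132 pp.
Share of growth = 0.132 / 7.9 × 100 = 1.671%.

1.7%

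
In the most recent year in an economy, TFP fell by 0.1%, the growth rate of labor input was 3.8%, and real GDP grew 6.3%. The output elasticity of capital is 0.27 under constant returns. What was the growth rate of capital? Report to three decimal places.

Capital growth was 13.430%.

Labor's share = 1 − 0.27 = 0.73.
gY = gA + 0.73×3.8 + 0.27×g.
0.27×g = 6.3 + 0.1 − 2.774 = 3.626.
g = 3.626 / 0.27 = 13.42963%.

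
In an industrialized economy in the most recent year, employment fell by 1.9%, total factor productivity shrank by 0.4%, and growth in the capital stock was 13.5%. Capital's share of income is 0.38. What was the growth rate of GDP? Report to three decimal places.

Labor's share = 1 − 0.38 = 0.62.
The capital stock: 0.38 × 13.5 = 5.13 pp.
Employment: 0.62 × (-1.9) = -1.178 pp.
Output growth = -0.4 + 3.952 = 3.552%.

3.552%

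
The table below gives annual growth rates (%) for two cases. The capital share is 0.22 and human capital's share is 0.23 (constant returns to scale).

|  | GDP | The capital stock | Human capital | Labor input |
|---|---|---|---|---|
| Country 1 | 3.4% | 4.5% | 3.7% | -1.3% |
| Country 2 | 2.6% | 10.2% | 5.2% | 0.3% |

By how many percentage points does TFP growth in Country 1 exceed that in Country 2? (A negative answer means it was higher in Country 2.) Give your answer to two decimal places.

3.28 percentage points

Labor's share = 1 − 0.22 − 0.23 = 0.55.
Country 1: TFP = 3.4 − 0.99 − 0.851 + 0.715 = 2.274%.
Country 2: TFP = 2.6 − 2.244 − 1.196 − 0.165 = -1.005%.
Difference = 2.274 − (-1.005) = 3.279 pp.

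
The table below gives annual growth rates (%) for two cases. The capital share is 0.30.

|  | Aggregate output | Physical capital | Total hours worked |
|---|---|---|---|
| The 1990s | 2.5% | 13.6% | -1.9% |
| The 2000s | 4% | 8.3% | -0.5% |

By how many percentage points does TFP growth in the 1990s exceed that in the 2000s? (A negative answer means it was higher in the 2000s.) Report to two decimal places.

Labor's share = 1 − 0.3 = 0.7.
The 1990s: TFP = 2.5 − 4.08 + 1.33 = -0.25%.
The 2000s: TFP = 4 − 2.49 + 0.35 = 1.86%.
Difference = -0.25 − (1.86) = -2.11 pp.

-2.11 percentage points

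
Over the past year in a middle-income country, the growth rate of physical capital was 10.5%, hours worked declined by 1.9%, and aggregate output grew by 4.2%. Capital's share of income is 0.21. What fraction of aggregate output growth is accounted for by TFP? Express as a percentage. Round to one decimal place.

83.2%

Labor's share = 1 − 0.21 = 0.79.
Physical capital: 0.21 × 10.5 = 2.205 pp.
Hours worked: 0.79 × (-1.9) = -1.501 pp.
TFP growth = 4.2 − 0.704 = 3.496%.
TFP share of growth = 3.496 / 4.2 × 100 = 83.238%.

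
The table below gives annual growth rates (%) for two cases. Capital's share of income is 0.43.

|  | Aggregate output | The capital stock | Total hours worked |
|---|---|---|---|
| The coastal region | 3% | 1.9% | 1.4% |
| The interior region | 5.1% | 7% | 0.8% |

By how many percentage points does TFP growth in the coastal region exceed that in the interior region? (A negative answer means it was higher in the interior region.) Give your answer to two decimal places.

-0.25 percentage points

Labor's share = 1 − 0.43 = 0.57.
The coastal region: TFP = 3 − 0.817 − 0.798 = 1.385%.
The interior region: TFP = 5.1 − 3.01 − 0.456 = 1.634%.
Difference = 1.385 − (1.634) = -0.249 pp.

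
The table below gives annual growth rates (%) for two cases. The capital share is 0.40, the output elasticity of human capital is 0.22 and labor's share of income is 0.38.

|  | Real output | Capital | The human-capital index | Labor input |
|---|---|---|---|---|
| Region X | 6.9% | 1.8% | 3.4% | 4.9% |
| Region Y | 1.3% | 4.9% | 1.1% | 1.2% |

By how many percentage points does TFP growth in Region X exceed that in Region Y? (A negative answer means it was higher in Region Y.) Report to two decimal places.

4.93 percentage points

Labor's share = 1 − 0.4 − 0.22 = 0.38.
Region X: TFP = 6.9 − 0.72 − 0.748 − 1.862 = 3.57%.
Region Y: TFP = 1.3 − 1.96 − 0.242 − 0.456 = -1.358%.
Difference = 3.57 − (-1.358) = 4.928 pp.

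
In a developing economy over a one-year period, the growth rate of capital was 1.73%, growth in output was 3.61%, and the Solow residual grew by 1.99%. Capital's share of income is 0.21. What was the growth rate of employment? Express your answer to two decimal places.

1.59%

Labor's share = 1 − 0.21 = 0.79.
gY = gA + 0.21×1.73 + 0.79×g.
0.79×g = 3.61 − 1.99 − 0.3633 = 1.2567.
g = 1.2567 / 0.79 = 1.5908%.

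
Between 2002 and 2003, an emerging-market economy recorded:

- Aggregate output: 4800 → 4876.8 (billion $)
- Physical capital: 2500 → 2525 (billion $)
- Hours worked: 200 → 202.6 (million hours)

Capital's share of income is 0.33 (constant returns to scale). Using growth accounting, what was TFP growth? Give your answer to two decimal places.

Aggregate output growth = (4876.8 − 4800) / 4800 = 1.6%.
Physical capital growth = (2525 − 2500) / 2500 = 1%.
Hours worked growth = (202.6 − 200) / 200 = 1.3%.
Labor's share = 1 − 0.33 = 0.67.
Physical capital: 0.33 × 1 = 0.33 pp.
Hours worked: 0.67 × 1.3 = 0.871 pp.
TFP growth = 1.6 − 1.201 = 0.399%.

TFP growth was 0.40%.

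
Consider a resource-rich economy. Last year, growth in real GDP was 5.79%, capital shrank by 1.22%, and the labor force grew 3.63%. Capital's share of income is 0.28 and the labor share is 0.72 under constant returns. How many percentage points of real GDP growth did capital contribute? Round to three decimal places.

Contribution = share × growth = 0.28 × (-1.22) = -0.3416 pp.

-0.342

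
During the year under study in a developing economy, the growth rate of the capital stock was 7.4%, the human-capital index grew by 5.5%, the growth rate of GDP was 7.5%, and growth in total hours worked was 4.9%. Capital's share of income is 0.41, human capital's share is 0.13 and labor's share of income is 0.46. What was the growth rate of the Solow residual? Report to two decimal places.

1.50%

Labor's share = 1 − 0.41 − 0.13 = 0.46.
The capital stock: 0.41 × 7.4 = 3.034 pp.
The human-capital index: 0.13 × 5.5 = 0.715 pp.
Total hours worked: 0.46 × 4.9 = 2.254 pp.
TFP growth = 7.5 − 6.003 = 1.497%.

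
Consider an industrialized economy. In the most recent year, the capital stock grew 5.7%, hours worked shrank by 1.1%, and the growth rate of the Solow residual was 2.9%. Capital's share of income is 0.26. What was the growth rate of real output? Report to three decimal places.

3.568%

Labor's share = 1 − 0.26 = 0.74.
The capital stock: 0.26 × 5.7 = 1.482 pp.
Hours worked: 0.74 × (-1.1) = -0.814 pp.
Output growth = 2.9 + 0.668 = 3.568%.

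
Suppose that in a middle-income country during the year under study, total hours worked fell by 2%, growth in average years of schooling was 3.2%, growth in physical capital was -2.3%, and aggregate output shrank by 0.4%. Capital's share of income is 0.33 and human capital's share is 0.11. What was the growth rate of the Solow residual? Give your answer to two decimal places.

1.13%

Labor's share = 1 − 0.33 − 0.11 = 0.56.
Physical capital: 0.33 × (-2.3) = -0.759 pp.
Average years of schooling: 0.11 × 3.2 = 0.352 pp.
Total hours worked: 0.56 × (-2) = -1.12 pp.
TFP growth = -0.4 + 1.527 = 1.127%.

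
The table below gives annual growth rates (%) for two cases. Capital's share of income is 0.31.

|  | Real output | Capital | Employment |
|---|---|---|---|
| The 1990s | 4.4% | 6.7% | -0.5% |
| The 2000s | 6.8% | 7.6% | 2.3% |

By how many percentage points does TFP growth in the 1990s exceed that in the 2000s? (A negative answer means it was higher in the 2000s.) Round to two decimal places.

-0.19 percentage points

Labor's share = 1 − 0.31 = 0.69.
The 1990s: TFP = 4.4 − 2.077 + 0.345 = 2.668%.
The 2000s: TFP = 6.8 − 2.356 − 1.587 = 2.857%.
Difference = 2.668 − (2.857) = -0.189 pp.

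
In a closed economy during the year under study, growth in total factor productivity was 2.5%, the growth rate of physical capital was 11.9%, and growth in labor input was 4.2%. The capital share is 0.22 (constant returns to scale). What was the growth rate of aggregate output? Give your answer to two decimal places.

Aggregate output grew 8.39%.

Labor's share = 1 − 0.22 = 0.78.
Physical capital: 0.22 × 11.9 = 2.618 pp.
Labor input: 0.78 × 4.2 = 3.276 pp.
Output growth = 2.5 + 5.894 = 8.394%.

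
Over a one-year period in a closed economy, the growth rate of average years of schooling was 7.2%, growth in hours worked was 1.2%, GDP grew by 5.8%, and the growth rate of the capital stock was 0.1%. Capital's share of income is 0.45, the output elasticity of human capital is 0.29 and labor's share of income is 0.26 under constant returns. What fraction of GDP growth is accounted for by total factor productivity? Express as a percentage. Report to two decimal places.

Total factor productivity accounted for 57.84% of growth.

Labor's share = 1 − 0.45 − 0.29 = 0.26.
The capital stock: 0.45 × 0.1 = 0.045 pp.
Average years of schooling: 0.29 × 7.2 = 2.088 pp.
Hours worked: 0.26 × 1.2 = 0.312 pp.
TFP growth = 5.8 − 2.445 = 3.355%.
TFP share of growth = 3.355 / 5.8 × 100 = 57.8448%.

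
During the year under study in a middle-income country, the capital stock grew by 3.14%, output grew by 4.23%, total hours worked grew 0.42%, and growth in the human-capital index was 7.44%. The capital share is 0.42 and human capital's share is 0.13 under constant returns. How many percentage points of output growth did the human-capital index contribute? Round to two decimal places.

Contribution = share × growth = 0.13 × 7.44 = 0.9672 pp.

0.97 percentage points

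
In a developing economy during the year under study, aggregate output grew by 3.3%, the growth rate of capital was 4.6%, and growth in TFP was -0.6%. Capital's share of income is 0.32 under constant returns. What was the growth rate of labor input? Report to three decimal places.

3.571%

Labor's share = 1 − 0.32 = 0.68.
gY = gA + 0.32×4.6 + 0.68×g.
0.68×g = 3.3 + 0.6 − 1.472 = 2.428.
g = 2.428 / 0.68 = 3.57059%.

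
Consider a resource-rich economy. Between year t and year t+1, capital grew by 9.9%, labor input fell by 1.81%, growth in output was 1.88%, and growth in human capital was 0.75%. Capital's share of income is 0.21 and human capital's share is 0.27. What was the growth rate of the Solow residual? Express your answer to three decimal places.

The Solow residual grew 0.540%.

Labor's share = 1 − 0.21 − 0.27 = 0.52.
Capital: 0.21 × 9.9 = 2.079 pp.
Human capital: 0.27 × 0.75 = 0.2025 pp.
Labor input: 0.52 × (-1.81) = -0.9412 pp.
TFP growth = 1.88 − 1.3403 = 0.5397%.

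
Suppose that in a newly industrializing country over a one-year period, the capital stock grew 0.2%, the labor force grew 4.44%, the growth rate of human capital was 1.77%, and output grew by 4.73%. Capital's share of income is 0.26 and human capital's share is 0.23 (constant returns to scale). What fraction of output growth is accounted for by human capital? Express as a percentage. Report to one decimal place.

Human capital accounted for 8.6% of growth.

Human capital contributed 0.23 × 1.77 = 0.4071 pp.
Share of growth = 0.4071 / 4.73 × 100 = 8.607%.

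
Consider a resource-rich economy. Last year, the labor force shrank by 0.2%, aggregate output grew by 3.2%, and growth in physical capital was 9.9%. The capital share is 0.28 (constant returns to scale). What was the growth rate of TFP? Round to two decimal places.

Labor's share = 1 − 0.28 = 0.72.
Physical capital: 0.28 × 9.9 = 2.772 pp.
The labor force: 0.72 × (-0.2) = -0.144 pp.
TFP growth = 3.2 − 2.628 = 0.572%.

0.57%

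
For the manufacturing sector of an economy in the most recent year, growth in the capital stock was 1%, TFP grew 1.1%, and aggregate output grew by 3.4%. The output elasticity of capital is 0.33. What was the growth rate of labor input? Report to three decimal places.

2.940%

Labor's share = 1 − 0.33 = 0.67.
gY = gA + 0.33×1 + 0.67×g.
0.67×g = 3.4 − 1.1 − 0.33 = 1.97.
g = 1.97 / 0.67 = 2.9403%.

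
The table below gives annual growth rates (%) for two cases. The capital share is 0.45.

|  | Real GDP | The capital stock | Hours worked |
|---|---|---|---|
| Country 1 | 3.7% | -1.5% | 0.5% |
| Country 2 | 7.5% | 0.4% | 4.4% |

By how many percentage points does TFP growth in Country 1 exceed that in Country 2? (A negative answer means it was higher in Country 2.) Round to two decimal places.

Labor's share = 1 − 0.45 = 0.55.
Country 1: TFP = 3.7 + 0.675 − 0.275 = 4.1%.
Country 2: TFP = 7.5 − 0.18 − 2.42 = 4.9%.
Difference = 4.1 − (4.9) = -0.8 pp.

-0.80 percentage points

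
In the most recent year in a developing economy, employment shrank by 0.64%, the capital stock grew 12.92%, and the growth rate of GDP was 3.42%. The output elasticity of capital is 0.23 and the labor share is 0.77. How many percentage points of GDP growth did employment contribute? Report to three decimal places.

-0.493 percentage points

Labor's share = 1 − 0.23 = 0.77.
Contribution = share × growth = 0.77 × (-0.64) = -0.4928 pp.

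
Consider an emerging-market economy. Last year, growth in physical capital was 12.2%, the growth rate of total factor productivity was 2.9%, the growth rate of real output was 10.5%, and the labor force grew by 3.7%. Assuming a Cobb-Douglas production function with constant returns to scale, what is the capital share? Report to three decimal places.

0.459

gY = gA + α·gK + (1−α)·gL, so gY − gA − gL = α(gK − gL).
10.5 − 2.9 − 3.7 = α × (12.2 − 3.7).
3.9 = 8.5 α, so α = 0.45882.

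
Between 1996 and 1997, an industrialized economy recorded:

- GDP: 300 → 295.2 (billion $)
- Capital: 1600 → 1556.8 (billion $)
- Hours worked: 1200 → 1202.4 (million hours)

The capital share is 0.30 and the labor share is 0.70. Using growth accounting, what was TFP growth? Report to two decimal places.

GDP growth = (295.2 − 300) / 300 = -1.6%.
Capital growth = (1556.8 − 1600) / 1600 = -2.7%.
Hours worked growth = (1202.4 − 1200) / 1200 = 0.2%.
Labor's share = 1 − 0.3 = 0.7.
Capital: 0.3 × (-2.7) = -0.81 pp.
Hours worked: 0.7 × 0.2 = 0.14 pp.
TFP growth = -1.6 + 0.67 = -0.93%.

-0.93%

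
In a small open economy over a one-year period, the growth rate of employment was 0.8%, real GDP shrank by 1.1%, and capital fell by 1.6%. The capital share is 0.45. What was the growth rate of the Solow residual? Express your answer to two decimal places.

Labor's share = 1 − 0.45 = 0.55.
Capital: 0.45 × (-1.6) = -0.72 pp.
Employment: 0.55 × 0.8 = 0.44 pp.
TFP growth = -1.1 + 0.28 = -0.82%.

-0.82%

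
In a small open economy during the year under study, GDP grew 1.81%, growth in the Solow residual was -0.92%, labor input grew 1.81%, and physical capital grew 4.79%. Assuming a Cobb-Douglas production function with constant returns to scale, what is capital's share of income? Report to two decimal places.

gY = gA + α·gK + (1−α)·gL, so gY − gA − gL = α(gK − gL).
1.81 + 0.92 − 1.81 = α × (4.79 − 1.81).
0.92 = 2.98 α, so α = 0.3087.

0.31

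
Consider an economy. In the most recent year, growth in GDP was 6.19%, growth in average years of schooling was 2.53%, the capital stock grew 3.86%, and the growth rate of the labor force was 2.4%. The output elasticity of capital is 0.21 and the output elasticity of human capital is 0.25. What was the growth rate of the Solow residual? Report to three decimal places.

Labor's share = 1 − 0.21 − 0.25 = 0.54.
The capital stock: 0.21 × 3.86 = 0.8106 pp.
Average years of schooling: 0.25 × 2.53 = 0.6325 pp.
The labor force: 0.54 × 2.4 = 1.296 pp.
TFP growth = 6.19 − 2.7391 = 3.4509%.

The Solow residual grew 3.451%.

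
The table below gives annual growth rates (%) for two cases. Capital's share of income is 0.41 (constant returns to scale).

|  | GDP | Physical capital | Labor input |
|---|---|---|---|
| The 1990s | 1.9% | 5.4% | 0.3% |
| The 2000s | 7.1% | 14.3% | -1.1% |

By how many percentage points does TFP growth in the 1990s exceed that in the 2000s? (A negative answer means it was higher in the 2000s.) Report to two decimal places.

Labor's share = 1 − 0.41 = 0.59.
The 1990s: TFP = 1.9 − 2.214 − 0.177 = -0.491%.
The 2000s: TFP = 7.1 − 5.863 + 0.649 = 1.886%.
Difference = -0.491 − (1.886) = -2.377 pp.

-2.38 percentage points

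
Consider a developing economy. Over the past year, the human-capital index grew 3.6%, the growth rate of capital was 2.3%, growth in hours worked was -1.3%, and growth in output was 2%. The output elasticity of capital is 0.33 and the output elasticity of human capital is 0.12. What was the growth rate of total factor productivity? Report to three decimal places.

1.524%

Labor's share = 1 − 0.33 − 0.12 = 0.55.
Capital: 0.33 × 2.3 = 0.759 pp.
The human-capital index: 0.12 × 3.6 = 0.432 pp.
Hours worked: 0.55 × (-1.3) = -0.715 pp.
TFP growth = 2 − 0.476 = 1.524%.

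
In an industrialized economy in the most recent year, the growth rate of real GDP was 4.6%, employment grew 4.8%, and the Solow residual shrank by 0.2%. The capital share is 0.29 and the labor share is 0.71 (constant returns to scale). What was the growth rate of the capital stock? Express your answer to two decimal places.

4.80%

Labor's share = 1 − 0.29 = 0.71.
gY = gA + 0.71×4.8 + 0.29×g.
0.29×g = 4.6 + 0.2 − 3.408 = 1.392.
g = 1.392 / 0.29 = 4.8%.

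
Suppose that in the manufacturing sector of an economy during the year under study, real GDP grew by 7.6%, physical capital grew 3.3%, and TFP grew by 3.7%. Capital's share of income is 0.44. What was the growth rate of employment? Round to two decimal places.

Employment grew 4.37%.

Labor's share = 1 − 0.44 = 0.56.
gY = gA + 0.44×3.3 + 0.56×g.
0.56×g = 7.6 − 3.7 − 1.452 = 2.448.
g = 2.448 / 0.56 = 4.3714%.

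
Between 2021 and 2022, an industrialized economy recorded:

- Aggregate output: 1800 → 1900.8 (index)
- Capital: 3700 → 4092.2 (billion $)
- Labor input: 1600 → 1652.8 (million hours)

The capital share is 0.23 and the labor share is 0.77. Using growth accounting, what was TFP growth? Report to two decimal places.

0.62%

Aggregate output growth = (1900.8 − 1800) / 1800 = 5.6%.
Capital growth = (4092.2 − 3700) / 3700 = 10.6%.
Labor input growth = (1652.8 − 1600) / 1600 = 3.3%.
Labor's share = 1 − 0.23 = 0.77.
Capital: 0.23 × 10.6 = 2.438 pp.
Labor input: 0.77 × 3.3 = 2.541 pp.
TFP growth = 5.6 − 4.979 = 0.621%.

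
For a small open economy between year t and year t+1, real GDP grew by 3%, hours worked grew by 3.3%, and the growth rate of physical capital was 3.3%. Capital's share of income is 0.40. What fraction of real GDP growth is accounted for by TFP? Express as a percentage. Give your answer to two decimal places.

-10.00%

Labor's share = 1 − 0.4 = 0.6.
Physical capital: 0.4 × 3.3 = 1.32 pp.
Hours worked: 0.6 × 3.3 = 1.98 pp.
TFP growth = 3 − 3.3 = -0.3%.
TFP share of growth = -0.3 / 3 × 100 = -10%.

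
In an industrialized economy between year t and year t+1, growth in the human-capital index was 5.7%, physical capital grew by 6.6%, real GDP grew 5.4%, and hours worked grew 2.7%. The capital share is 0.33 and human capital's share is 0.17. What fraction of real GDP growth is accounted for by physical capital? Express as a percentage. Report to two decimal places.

40.33%

Physical capital contributed 0.33 × 6.6 = 2.178 pp.
Share of growth = 2.178 / 5.4 × 100 = 40.3333%.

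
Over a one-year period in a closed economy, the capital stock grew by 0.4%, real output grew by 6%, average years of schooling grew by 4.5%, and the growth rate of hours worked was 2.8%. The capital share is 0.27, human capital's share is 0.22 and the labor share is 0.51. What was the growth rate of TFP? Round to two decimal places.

Labor's share = 1 − 0.27 − 0.22 = 0.51.
The capital stock: 0.27 × 0.4 = 0.108 pp.
Average years of schooling: 0.22 × 4.5 = 0.99 pp.
Hours worked: 0.51 × 2.8 = 1.428 pp.
TFP growth = 6 − 2.526 = 3.474%.

3.47%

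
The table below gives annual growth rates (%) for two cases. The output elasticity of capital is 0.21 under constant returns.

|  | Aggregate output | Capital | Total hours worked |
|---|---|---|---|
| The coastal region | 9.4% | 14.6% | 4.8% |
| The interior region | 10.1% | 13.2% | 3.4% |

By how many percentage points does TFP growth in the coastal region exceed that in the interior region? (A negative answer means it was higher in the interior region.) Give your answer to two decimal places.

-2.10 percentage points

Labor's share = 1 − 0.21 = 0.79.
The coastal region: TFP = 9.4 − 3.066 − 3.792 = 2.542%.
The interior region: TFP = 10.1 − 2.772 − 2.686 = 4.642%.
Difference = 2.542 − (4.642) = -2.1 pp.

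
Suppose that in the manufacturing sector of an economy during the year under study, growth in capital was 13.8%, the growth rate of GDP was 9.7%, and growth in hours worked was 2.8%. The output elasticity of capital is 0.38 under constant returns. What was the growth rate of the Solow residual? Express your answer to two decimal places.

Labor's share = 1 − 0.38 = 0.62.
Capital: 0.38 × 13.8 = 5.244 pp.
Hours worked: 0.62 × 2.8 = 1.736 pp.
TFP growth = 9.7 − 6.98 = 2.72%.

2.72%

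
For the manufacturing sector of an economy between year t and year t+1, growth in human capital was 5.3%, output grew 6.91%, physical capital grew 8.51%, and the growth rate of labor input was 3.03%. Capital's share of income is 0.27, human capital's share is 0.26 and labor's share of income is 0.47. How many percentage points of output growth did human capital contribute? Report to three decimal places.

Contribution = share × growth = 0.26 × 5.3 = 1.378 pp.

1.378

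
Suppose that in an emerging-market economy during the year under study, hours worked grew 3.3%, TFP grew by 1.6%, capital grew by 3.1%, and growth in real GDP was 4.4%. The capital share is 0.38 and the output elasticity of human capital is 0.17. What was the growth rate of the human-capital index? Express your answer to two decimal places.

Labor's share = 1 − 0.38 − 0.17 = 0.45.
gY = gA + 0.38×3.1 + 0.45×3.3 + 0.17×g.
0.17×g = 4.4 − 1.6 − 2.663 = 0.137.
g = 0.137 / 0.17 = 0.8059%.

The human-capital index grew 0.81%.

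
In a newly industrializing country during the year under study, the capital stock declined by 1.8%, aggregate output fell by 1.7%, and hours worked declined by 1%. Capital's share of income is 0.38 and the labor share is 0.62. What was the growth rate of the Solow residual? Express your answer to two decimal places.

Labor's share = 1 − 0.38 = 0.62.
The capital stock: 0.38 × (-1.8) = -0.684 pp.
Hours worked: 0.62 × (-1) = -0.62 pp.
TFP growth = -1.7 + 1.304 = -0.396%.

-0.40%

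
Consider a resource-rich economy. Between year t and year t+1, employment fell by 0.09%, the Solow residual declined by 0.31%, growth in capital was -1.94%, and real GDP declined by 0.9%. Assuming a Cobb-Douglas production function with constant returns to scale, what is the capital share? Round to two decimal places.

The capital share is 0.27.

gY = gA + α·gK + (1−α)·gL, so gY − gA − gL = α(gK − gL).
-0.9 + 0.31 + 0.09 = α × (-1.94 − (-0.09)).
-0.5 = -1.85 α, so α = 0.2703.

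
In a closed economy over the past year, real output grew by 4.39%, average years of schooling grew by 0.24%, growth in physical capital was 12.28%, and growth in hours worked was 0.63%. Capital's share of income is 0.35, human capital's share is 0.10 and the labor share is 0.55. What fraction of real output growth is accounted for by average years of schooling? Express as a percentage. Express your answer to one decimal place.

Average years of schooling accounted for 0.5% of growth.

Average years of schooling contributed 0.1 × 0.24 = 0.024 pp.
Share of growth = 0.024 / 4.39 × 100 = 0.547%.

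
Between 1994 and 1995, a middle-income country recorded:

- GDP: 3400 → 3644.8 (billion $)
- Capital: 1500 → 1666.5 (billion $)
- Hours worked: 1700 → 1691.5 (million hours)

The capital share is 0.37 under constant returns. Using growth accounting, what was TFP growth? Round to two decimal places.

TFP grew 3.41%.

GDP growth = (3644.8 − 3400) / 3400 = 7.2%.
Capital growth = (1666.5 − 1500) / 1500 = 11.1%.
Hours worked growth = (1691.5 − 1700) / 1700 = -0.5%.
Labor's share = 1 − 0.37 = 0.63.
Capital: 0.37 × 11.1 = 4.107 pp.
Hours worked: 0.63 × (-0.5) = -0.315 pp.
TFP growth = 7.2 − 3.792 = 3.408%.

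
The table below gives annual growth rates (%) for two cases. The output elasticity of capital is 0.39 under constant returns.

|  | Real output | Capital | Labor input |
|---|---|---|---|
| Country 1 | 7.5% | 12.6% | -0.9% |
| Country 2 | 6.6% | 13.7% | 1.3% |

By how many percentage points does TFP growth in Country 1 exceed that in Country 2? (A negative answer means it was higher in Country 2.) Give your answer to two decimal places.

Labor's share = 1 − 0.39 = 0.61.
Country 1: TFP = 7.5 − 4.914 + 0.549 = 3.135%.
Country 2: TFP = 6.6 − 5.343 − 0.793 = 0.464%.
Difference = 3.135 − (0.464) = 2.671 pp.

2.67 percentage points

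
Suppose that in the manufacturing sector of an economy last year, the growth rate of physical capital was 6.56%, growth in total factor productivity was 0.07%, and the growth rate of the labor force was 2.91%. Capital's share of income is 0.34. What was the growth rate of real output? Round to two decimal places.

Real output growth was 4.22%.

Labor's share = 1 − 0.34 = 0.66.
Physical capital: 0.34 × 6.56 = 2.2304 pp.
The labor force: 0.66 × 2.91 = 1.9206 pp.
Output growth = 0.07 + 4.151 = 4.221%.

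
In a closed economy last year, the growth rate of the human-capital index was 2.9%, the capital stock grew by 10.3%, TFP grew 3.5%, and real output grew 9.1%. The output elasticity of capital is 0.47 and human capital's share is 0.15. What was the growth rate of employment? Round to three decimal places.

Labor's share = 1 − 0.47 − 0.15 = 0.38.
gY = gA + 0.47×10.3 + 0.15×2.9 + 0.38×g.
0.38×g = 9.1 − 3.5 − 5.276 = 0.324.
g = 0.324 / 0.38 = 0.85263%.

0.853%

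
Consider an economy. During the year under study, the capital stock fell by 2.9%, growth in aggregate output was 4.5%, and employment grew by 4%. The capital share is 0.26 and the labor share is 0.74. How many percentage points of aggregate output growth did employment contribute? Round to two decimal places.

Labor's share = 1 − 0.26 = 0.74.
Contribution = share × growth = 0.74 × 4 = 2.96 pp.

2.96 pp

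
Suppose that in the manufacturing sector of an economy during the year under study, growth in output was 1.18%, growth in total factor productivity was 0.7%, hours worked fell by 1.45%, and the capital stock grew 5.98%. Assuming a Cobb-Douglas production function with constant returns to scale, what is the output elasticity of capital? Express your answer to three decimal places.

The output elasticity of capital is 0.260.

gY = gA + α·gK + (1−α)·gL, so gY − gA − gL = α(gK − gL).
1.18 − 0.7 + 1.45 = α × (5.98 − (-1.45)).
1.93 = 7.43 α, so α = 0.25976.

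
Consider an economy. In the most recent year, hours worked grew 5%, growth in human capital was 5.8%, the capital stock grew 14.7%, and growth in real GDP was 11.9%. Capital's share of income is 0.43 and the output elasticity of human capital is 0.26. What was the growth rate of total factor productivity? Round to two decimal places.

Labor's share = 1 − 0.43 − 0.26 = 0.31.
The capital stock: 0.43 × 14.7 = 6.321 pp.
Human capital: 0.26 × 5.8 = 1.508 pp.
Hours worked: 0.31 × 5 = 1.55 pp.
TFP growth = 11.9 − 9.379 = 2.521%.

2.52%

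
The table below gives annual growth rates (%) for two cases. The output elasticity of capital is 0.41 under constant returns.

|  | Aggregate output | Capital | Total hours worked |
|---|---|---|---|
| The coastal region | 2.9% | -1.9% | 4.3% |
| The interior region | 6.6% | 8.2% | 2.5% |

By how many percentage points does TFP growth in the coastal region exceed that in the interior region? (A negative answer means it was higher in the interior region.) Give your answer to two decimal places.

Labor's share = 1 − 0.41 = 0.59.
The coastal region: TFP = 2.9 + 0.779 − 2.537 = 1.142%.
The interior region: TFP = 6.6 − 3.362 − 1.475 = 1.763%.
Difference = 1.142 − (1.763) = -0.621 pp.

-0.62 percentage points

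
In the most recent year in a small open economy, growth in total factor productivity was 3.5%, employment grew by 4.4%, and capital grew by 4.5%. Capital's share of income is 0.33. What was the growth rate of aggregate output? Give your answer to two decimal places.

Labor's share = 1 − 0.33 = 0.67.
Capital: 0.33 × 4.5 = 1.485 pp.
Employment: 0.67 × 4.4 = 2.948 pp.
Output growth = 3.5 + 4.433 = 7.933%.

7.93%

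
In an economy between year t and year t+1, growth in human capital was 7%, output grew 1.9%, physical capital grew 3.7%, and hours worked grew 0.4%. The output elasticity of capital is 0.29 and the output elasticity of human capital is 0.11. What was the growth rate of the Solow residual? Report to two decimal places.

-0.18%

Labor's share = 1 − 0.29 − 0.11 = 0.6.
Physical capital: 0.29 × 3.7 = 1.073 pp.
Human capital: 0.11 × 7 = 0.77 pp.
Hours worked: 0.6 × 0.4 = 0.24 pp.
TFP growth = 1.9 − 2.083 = -0.183%.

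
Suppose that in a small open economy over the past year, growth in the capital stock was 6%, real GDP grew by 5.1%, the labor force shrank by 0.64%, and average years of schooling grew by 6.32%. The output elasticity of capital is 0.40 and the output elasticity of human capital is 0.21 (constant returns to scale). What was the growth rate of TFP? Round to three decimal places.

Labor's share = 1 − 0.4 − 0.21 = 0.39.
The capital stock: 0.4 × 6 = 2.4 pp.
Average years of schooling: 0.21 × 6.32 = 1.3272 pp.
The labor force: 0.39 × (-0.64) = -0.2496 pp.
TFP growth = 5.1 − 3.4776 = 1.6224%.

1.622%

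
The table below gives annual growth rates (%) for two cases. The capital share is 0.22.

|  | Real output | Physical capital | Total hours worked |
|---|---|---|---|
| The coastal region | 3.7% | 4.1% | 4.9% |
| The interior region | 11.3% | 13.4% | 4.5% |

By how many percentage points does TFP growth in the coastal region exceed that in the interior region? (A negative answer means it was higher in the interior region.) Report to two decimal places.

Labor's share = 1 − 0.22 = 0.78.
The coastal region: TFP = 3.7 − 0.902 − 3.822 = -1.024%.
The interior region: TFP = 11.3 − 2.948 − 3.51 = 4.842%.
Difference = -1.024 − (4.842) = -5.866 pp.

-5.87 percentage points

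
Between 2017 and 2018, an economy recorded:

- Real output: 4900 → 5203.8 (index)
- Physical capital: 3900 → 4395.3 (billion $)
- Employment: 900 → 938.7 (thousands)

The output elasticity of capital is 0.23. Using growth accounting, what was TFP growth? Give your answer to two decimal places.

-0.03%

Real output growth = (5203.8 − 4900) / 4900 = 6.2%.
Physical capital growth = (4395.3 − 3900) / 3900 = 12.7%.
Employment growth = (938.7 − 900) / 900 = 4.3%.
Labor's share = 1 − 0.23 = 0.77.
Physical capital: 0.23 × 12.7 = 2.921 pp.
Employment: 0.77 × 4.3 = 3.311 pp.
TFP growth = 6.2 − 6.232 = -0.032%.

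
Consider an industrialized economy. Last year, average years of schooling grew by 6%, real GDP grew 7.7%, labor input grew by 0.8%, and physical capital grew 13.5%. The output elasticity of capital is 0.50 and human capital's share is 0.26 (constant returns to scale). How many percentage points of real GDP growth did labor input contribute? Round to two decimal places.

0.19 percentage points

Labor's share = 1 − 0.5 − 0.26 = 0.24.
Contribution = share × growth = 0.24 × 0.8 = 0.192 pp.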